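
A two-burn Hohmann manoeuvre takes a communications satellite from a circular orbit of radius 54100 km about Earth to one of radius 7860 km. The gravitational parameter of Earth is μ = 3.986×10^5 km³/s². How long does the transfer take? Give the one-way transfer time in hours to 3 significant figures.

t = 7.54 hours

The Hohmann ellipse has a_t = (r₁ + r₂)/2 = 30980 km.
Half the transfer-orbit period gives t = π√(a_t³/μ) = 27130 s.
Converting: 27130 s ÷ 3600 s/hour = 7.54 hours.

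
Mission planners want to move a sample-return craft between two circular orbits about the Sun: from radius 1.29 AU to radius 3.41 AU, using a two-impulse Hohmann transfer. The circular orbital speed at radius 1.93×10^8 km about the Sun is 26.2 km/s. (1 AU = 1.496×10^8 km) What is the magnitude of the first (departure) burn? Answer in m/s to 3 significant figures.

Δv₁ = 5360 m/s

From the circular-orbit relation v² = μ/r at r = 1.93×10^8 km: μ = v²r = (26.2)² × 1.93×10^8 = 1.32483×10^11 km³/s².
In km: r₁ = 1.29 × 1.496×10^8 = 1.92984×10^8 km; r₂ = 3.41 × 1.496×10^8 = 5.10136×10^8 km.
The Hohmann ellipse has a_t = (r₁ + r₂)/2 = 3.5156×10^8 km.
Circular speed at r = 1.92984×10^8 km: v_c = √(μ/r) = 26.201 km/s.
Vis-viva on the transfer ellipse at r = 1.92984×10^8 km gives v_t = √[μ(2/r − 1/a_t)] = 31.562 km/s.
Δv₁ = |v_t − v_c| = |31.562 − 26.201| = 5.361 km/s.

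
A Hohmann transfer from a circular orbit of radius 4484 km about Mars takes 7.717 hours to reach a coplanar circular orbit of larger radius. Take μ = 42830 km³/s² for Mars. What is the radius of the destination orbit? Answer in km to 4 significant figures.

Transfer time t = 7.717 hours = 27781.2 s, and t = π√(a_t³/μ).
So a_t = (μ t²/π²)^(1/3) = (42830 × (27781.2)² / π²)^(1/3) = 14962 km.
Since a_t = (r₁ + r₂)/2, r₂ = 2a_t − r₁ = 2×14962 − 4484 = 25440 km.

r₂ = 25440 km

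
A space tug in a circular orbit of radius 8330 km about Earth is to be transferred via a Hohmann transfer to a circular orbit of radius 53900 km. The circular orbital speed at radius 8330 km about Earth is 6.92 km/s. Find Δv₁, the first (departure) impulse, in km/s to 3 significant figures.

Δv₁ = 2.19 km/s

From the circular-orbit relation v² = μ/r at r = 8330 km: μ = v²r = (6.92)² × 8330 = 3.98894×10^5 km³/s².
Transfer-ellipse semi-major axis a_t = (r₁ + r₂)/2 = (8330 + 53900)/2 = 31115 km.
On the circular orbit at r = 8330 km, v_c = √(μ/r) = 6.920 km/s.
Transfer-orbit speed at the same r (vis-viva, a = a_t): v_t = √[μ(2/r − 1/a_t)] = 9.108 km/s.
Δv₁ = |v_t − v_c| = |9.108 − 6.920| = 2.188 km/s.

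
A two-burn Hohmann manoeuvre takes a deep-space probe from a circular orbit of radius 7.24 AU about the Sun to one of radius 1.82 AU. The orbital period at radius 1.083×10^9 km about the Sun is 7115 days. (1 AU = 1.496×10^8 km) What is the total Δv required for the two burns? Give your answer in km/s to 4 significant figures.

Δv = 9.886 km/s

From Kepler's third law T² = 4π²r³/μ at r = 1.083×10^9 km, T = 7115 days = 7115 × 86400 s = 6.14736×10^8 s: μ = 4π²r³/T² = 1.32699×10^11 km³/s².
In km: r₁ = 7.24 × 1.496×10^8 = 1.083104×10^9 km; r₂ = 1.82 × 1.496×10^8 = 2.72272×10^8 km.
Transfer-ellipse semi-major axis a_t = (r₁ + r₂)/2 = (1.083104×10^9 + 2.72272×10^8)/2 = 6.77688×10^8 km.
Circular speed at r₁: v₁ = √(μ/r₁) = √(1.32699×10^11/1.083104×10^9) = 11.069 km/s.
On the transfer ellipse at r₁, v² = μ(2/r − 1/a) gives v_a = √[μ(2/r₁ − 1/a_t)] = 7.0159 km/s.
First burn Δv₁ = |v_a − v₁| = 4.053 km/s.
Circular speed at r₂: v₂ = √(μ/r₂) = 22.077 km/s.
Transfer-orbit speed at r₂: v_p = √[μ(2/r₂ − 1/a_t)] = 27.910 km/s.
Second burn Δv₂ = |v₂ − v_p| = 5.833 km/s.
Total Δv = Δv₁ + Δv₂ = 9.886 km/s.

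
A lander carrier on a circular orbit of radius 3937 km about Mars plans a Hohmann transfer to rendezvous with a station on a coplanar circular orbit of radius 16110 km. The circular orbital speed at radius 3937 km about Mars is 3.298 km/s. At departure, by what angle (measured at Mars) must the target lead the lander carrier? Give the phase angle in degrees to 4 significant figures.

φ = 91.66°

From the circular-orbit relation v² = μ/r at r = 3937 km: μ = v²r = (3.298)² × 3937 = 42822.0 km³/s².
Transfer-ellipse semi-major axis a_t = (r₁ + r₂)/2 = (3937 + 16110)/2 = 10023.5 km.
The half-period of the transfer ellipse is t = π√(a_t³/μ) = 15235 s.
Target angular speed ω₂ = √(μ/r₂³) = 1.0120×10^-4 rad/s.
Angle swept by the target during transfer: ω₂·t = 1.5418 rad = 88.34°.
The lander carrier traverses 180° on the transfer ellipse, so the target must lead by 180° − 88.34° = 91.66°.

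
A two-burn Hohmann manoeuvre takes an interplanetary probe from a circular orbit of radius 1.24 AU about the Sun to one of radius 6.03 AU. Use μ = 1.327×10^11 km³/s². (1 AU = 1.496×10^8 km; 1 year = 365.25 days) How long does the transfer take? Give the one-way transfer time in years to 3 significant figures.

In km: r₁ = 1.24 × 1.496×10^8 = 1.85504×10^8 km; r₂ = 6.03 × 1.496×10^8 = 9.02088×10^8 km.
Semi-major axis of the transfer orbit: a_t = (1.85504×10^8 + 9.02088×10^8)/2 = 5.43796×10^8 km.
Half the transfer-orbit period gives t = π√(a_t³/μ) = 1.094×10^8 s.
Converting: 1.094×10^8 s ÷ 3.15576×10^7 s/year (365.25 × 86400) = 3.47 years.

t = 3.47 years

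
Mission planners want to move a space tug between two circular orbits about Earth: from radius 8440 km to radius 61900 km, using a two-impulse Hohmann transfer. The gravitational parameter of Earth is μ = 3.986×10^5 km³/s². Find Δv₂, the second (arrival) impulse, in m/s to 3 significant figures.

Semi-major axis of the transfer orbit: a_t = (8440 + 61900)/2 = 35170 km.
Circular speed at r = 61900 km: v_c = √(μ/r) = 2.53760 km/s.
Vis-viva on the transfer ellipse at r = 61900 km gives v_t = √[μ(2/r − 1/a_t)] = 1.24311 km/s.
Δv₂ = |v_t − v_c| = |1.24311 − 2.53760| = 1.294 km/s.

Δv₂ = 1290 m/s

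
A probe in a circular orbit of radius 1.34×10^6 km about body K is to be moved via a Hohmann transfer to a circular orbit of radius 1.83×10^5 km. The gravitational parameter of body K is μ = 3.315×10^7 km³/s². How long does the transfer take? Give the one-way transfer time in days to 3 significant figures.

t = 4.20 days

Transfer-ellipse semi-major axis a_t = (r₁ + r₂)/2 = (1.340×10^6 + 1.830×10^5)/2 = 7.615×10^5 km.
By Kepler's third law the transfer-orbit period is T = 2π√(a_t³/μ), so t = T/2 = 3.626×10^5 s.
Converting: 3.626×10^5 s ÷ 86400 s/day = 4.20 days.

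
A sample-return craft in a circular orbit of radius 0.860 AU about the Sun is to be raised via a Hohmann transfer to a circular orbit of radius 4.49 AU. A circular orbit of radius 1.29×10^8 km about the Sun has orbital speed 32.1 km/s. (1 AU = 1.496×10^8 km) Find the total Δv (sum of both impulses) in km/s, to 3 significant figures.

From the circular-orbit relation v² = μ/r at r = 1.29×10^8 km: μ = v²r = (32.1)² × 1.29×10^8 = 1.32923×10^11 km³/s².
In km: r₁ = 0.860 × 1.496×10^8 = 1.28656×10^8 km; r₂ = 4.49 × 1.496×10^8 = 6.71704×10^8 km.
Semi-major axis of the transfer orbit: a_t = (1.28656×10^8 + 6.71704×10^8)/2 = 4.0018×10^8 km.
Circular speed at r₁: v₁ = √(μ/r₁) = √(1.32923×10^11/1.28656×10^8) = 32.14289 km/s.
On the transfer ellipse at r₁, vis-viva gives v_p = √[μ(2/r₁ − 1/a_t)] = 41.64340 km/s.
First burn Δv₁ = |v_p − v₁| = 9.501 km/s.
At r₂, v₂ = √(μ/r₂) = 14.067 km/s.
Transfer-orbit speed at r₂: v_a = √[μ(2/r₂ − 1/a_t)] = 7.9762 km/s.
Second burn Δv₂ = |v₂ − v_a| = 6.091 km/s.
Total Δv = Δv₁ + Δv₂ = 15.59 km/s.

Δv = 15.6 km/s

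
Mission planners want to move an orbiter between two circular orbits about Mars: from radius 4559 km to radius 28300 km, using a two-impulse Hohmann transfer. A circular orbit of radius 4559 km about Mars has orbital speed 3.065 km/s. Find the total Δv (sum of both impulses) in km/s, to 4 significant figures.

Δv = 1.540 km/s

From the circular-orbit relation v² = μ/r at r = 4559 km: μ = v²r = (3.065)² × 4559 = 42828.3 km³/s².
Transfer-ellipse semi-major axis a_t = (r₁ + r₂)/2 = (4559 + 28300)/2 = 16429.5 km.
At r₁ the circular-orbit speed is v₁ = √(μ/r₁) = 3.0650 km/s.
Transfer-orbit speed at r₁ (vis-viva): v_p = √[μ(2/r₁ − 1/a_t)] = 4.0226 km/s.
First burn Δv₁ = |v_p − v₁| = 0.9576 km/s.
At r₂, v₂ = √(μ/r₂) = 1.2302 km/s.
Transfer-orbit speed at r₂: v_a = √[μ(2/r₂ − 1/a_t)] = 0.64803 km/s.
Second burn Δv₂ = |v₂ − v_a| = 0.5822 km/s.
Δv = Δv₁ + Δv₂ = 0.9576 + 0.5822 = 1.540 km/s.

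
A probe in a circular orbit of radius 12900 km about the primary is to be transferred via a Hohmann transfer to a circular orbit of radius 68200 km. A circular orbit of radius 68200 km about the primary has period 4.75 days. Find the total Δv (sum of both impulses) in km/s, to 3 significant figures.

Δv = 1.17 km/s

From Kepler's third law T² = 4π²r³/μ at r = 68200 km, T = 4.75 days = 4.75 × 86400 s = 4.104×10^5 s: μ = 4π²r³/T² = 74352.9 km³/s².
Transfer-ellipse semi-major axis a_t = (r₁ + r₂)/2 = (12900 + 68200)/2 = 40550 km.
At r₁ the circular-orbit speed is v₁ = √(μ/r₁) = 2.4008 km/s.
Transfer-orbit speed at r₁ (v² = μ(2/r − 1/a)): v_p = √[μ(2/r₁ − 1/a_t)] = 3.1135 km/s.
First burn Δv₁ = |v_p − v₁| = 0.7127 km/s.
Circular speed at r₂: v₂ = √(μ/r₂) = 1.0441 km/s.
Transfer-orbit speed at r₂: v_a = √[μ(2/r₂ − 1/a_t)] = 0.58892 km/s.
Second burn Δv₂ = |v₂ − v_a| = 0.4552 km/s.
Δv = Δv₁ + Δv₂ = 0.7127 + 0.4552 = 1.168 km/s.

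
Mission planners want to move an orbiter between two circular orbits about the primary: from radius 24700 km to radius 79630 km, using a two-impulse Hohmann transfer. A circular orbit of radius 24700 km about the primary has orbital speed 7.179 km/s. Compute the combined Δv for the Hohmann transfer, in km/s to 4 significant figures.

Δv = 2.938 km/s

From the circular-orbit relation v² = μ/r at r = 24700 km: μ = v²r = (7.179)² × 24700 = 1.27299×10^6 km³/s².
Transfer-ellipse semi-major axis a_t = (r₁ + r₂)/2 = (24700 + 79630)/2 = 52165 km.
At r₁ the circular-orbit speed is v₁ = √(μ/r₁) = 7.179 km/s.
Transfer-orbit speed at r₁ (v² = μ(2/r − 1/a)): v_p = √[μ(2/r₁ − 1/a_t)] = 8.870 km/s.
First burn Δv₁ = |v_p − v₁| = 1.691 km/s.
Circular speed at r₂: v₂ = √(μ/r₂) = 3.998 km/s.
Transfer-orbit speed at r₂: v_a = √[μ(2/r₂ − 1/a_t)] = 2.751 km/s.
Second burn Δv₂ = |v₂ − v_a| = 1.247 km/s.
Total Δv = Δv₁ + Δv₂ = 2.938 km/s.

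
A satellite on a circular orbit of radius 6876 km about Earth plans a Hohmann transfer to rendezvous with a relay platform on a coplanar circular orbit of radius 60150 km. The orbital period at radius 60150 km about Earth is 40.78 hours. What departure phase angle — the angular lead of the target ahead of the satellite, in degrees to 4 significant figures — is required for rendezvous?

From Kepler's third law T² = 4π²r³/μ at r = 60150 km, T = 40.78 hours = 40.78 × 3600 s = 1.46808×10^5 s: μ = 4π²r³/T² = 3.98627×10^5 km³/s².
Semi-major axis of the transfer orbit: a_t = (6876 + 60150)/2 = 33513 km.
Transfer time t = π√(a_t³/μ) = 30527 s.
Target angular speed ω₂ = √(μ/r₂³) = 4.2799×10^-5 rad/s.
Angle swept by the target during transfer: ω₂·t = 1.3065 rad = 74.86°.
Arrival is 180° from departure on the ellipse, so φ = 180° − 74.86° = 105.1°.

φ = 105.1°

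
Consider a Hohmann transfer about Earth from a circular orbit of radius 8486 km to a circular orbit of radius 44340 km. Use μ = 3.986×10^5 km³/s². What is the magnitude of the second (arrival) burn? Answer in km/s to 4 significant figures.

Semi-major axis of the transfer orbit: a_t = (8486 + 44340)/2 = 26413 km.
On the circular orbit at r = 44340 km, v_c = √(μ/r) = 2.998 km/s.
Transfer-orbit speed at the same r (vis-viva, a = a_t): v_t = √[μ(2/r − 1/a_t)] = 1.699 km/s.
Δv₂ = |v_t − v_c| = |1.699 − 2.998| = 1.299 km/s.

Δv₂ = 1.299 km/s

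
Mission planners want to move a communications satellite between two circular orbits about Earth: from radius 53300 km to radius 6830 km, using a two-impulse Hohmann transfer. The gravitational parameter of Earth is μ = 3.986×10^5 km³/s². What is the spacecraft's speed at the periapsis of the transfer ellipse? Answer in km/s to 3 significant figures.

Transfer-ellipse semi-major axis a_t = (r₁ + r₂)/2 = (53300 + 6830)/2 = 30065 km.
At periapsis, r = 6830 km.
Vis-viva: v = √[μ(2/r − 1/a_t)] = √[3.986×10^5 × (2/6830 − 1/30065)] = 10.17 km/s.

v = 10.2 km/s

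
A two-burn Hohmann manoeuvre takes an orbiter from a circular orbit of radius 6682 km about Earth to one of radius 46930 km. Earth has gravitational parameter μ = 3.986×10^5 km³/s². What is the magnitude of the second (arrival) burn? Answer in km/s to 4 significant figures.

Δv₂ = 1.459 km/s

The Hohmann ellipse has a_t = (r₁ + r₂)/2 = 26806 km.
On the circular orbit at r = 46930 km, v_c = √(μ/r) = 2.914 km/s.
Vis-viva on the transfer ellipse at r = 46930 km gives v_t = √[μ(2/r − 1/a_t)] = 1.455 km/s.
Δv₂ = |v_t − v_c| = |1.455 − 2.914| = 1.459 km/s.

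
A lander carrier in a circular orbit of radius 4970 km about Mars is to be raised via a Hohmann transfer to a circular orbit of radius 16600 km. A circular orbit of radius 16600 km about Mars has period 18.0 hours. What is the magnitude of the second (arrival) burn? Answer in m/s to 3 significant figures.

From Kepler's third law T² = 4π²r³/μ at r = 16600 km, T = 18.0 hours = 18.0 × 3600 s = 64800 s: μ = 4π²r³/T² = 43006.5 km³/s².
Semi-major axis of the transfer orbit: a_t = (4970 + 16600)/2 = 10785 km.
Circular speed at r = 16600 km: v_c = √(μ/r) = 1.6096 km/s.
Transfer-orbit speed at the same r (vis-viva, a = a_t): v_t = √[μ(2/r − 1/a_t)] = 1.0927 km/s.
Δv₂ = |v_t − v_c| = |1.0927 − 1.6096| = 0.5169 km/s.

Δv₂ = 517 m/s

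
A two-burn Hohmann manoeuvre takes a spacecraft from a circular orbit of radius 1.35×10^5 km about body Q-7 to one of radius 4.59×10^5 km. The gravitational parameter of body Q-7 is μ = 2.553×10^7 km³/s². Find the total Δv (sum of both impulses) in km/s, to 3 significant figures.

Transfer-ellipse semi-major axis a_t = (r₁ + r₂)/2 = (1.350×10^5 + 4.590×10^5)/2 = 2.970×10^5 km.
At r₁ the circular-orbit speed is v₁ = √(μ/r₁) = 13.752 km/s.
On the transfer ellipse at r₁, v² = μ(2/r − 1/a) gives v_p = √[μ(2/r₁ − 1/a_t)] = 17.096 km/s.
First burn Δv₁ = |v_p − v₁| = 3.344 km/s.
At r₂, v₂ = √(μ/r₂) = 7.458 km/s.
Transfer-orbit speed at r₂: v_a = √[μ(2/r₂ − 1/a_t)] = 5.028 km/s.
Second burn Δv₂ = |v₂ − v_a| = 2.430 km/s.
Δv = Δv₁ + Δv₂ = 3.344 + 2.430 = 5.774 km/s.

Δv = 5.77 km/s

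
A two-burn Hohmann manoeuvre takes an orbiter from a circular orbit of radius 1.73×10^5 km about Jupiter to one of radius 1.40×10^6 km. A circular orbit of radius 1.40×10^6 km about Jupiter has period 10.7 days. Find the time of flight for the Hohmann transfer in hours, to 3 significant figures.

From Kepler's third law T² = 4π²r³/μ at r = 1.40×10^6 km, T = 10.7 days = 10.7 × 86400 s = 9.2448×10^5 s: μ = 4π²r³/T² = 1.26750×10^8 km³/s².
Transfer-ellipse semi-major axis a_t = (r₁ + r₂)/2 = (1.730×10^5 + 1.400×10^6)/2 = 7.865×10^5 km.
By Kepler's third law the transfer-orbit period is T = 2π√(a_t³/μ), so t = T/2 = 1.946×10^5 s.
Converting: 1.946×10^5 s ÷ 3600 s/hour = 54.1 hours.

t = 54.1 hours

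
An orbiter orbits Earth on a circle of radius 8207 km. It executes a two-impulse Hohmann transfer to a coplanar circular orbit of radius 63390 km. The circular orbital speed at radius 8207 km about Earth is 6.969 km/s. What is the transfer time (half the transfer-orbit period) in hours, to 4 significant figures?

t = 9.362 hours

From the circular-orbit relation v² = μ/r at r = 8207 km: μ = v²r = (6.969)² × 8207 = 3.98589×10^5 km³/s².
Transfer-ellipse semi-major axis a_t = (r₁ + r₂)/2 = (8207 + 63390)/2 = 35798.5 km.
Transfer time t = π√(a_t³/μ) = π√((35798.5)³ / 3.98589×10^5) = 33704 s.
Converting: 33704 s ÷ 3600 s/hour = 9.362 hours.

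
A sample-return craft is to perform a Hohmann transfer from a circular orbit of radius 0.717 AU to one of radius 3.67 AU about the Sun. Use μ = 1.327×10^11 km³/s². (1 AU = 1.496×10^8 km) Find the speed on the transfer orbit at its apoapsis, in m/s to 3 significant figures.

In km: r₁ = 0.717 × 1.496×10^8 = 1.072632×10^8 km; r₂ = 3.67 × 1.496×10^8 = 5.49032×10^8 km.
The Hohmann ellipse has a_t = (r₁ + r₂)/2 = 3.281476×10^8 km.
The apoapsis of the transfer ellipse is at r = 5.49032×10^8 km.
From the vis-viva equation, v = √[μ(2/r − 1/a_t)] = 8.888 km/s.

v = 8890 m/s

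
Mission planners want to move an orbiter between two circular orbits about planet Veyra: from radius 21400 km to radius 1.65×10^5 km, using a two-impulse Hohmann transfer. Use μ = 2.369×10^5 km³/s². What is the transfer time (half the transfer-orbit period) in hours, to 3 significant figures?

t = 51.0 hours

The Hohmann ellipse has a_t = (r₁ + r₂)/2 = 93200 km.
Half the transfer-orbit period gives t = π√(a_t³/μ) = 1.837×10^5 s.
Converting: 1.837×10^5 s ÷ 3600 s/hour = 51.0 hours.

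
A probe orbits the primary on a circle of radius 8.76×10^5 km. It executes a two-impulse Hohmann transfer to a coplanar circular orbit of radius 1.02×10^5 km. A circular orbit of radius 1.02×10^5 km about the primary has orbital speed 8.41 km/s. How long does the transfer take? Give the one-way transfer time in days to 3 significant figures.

From the circular-orbit relation v² = μ/r at r = 1.02×10^5 km: μ = v²r = (8.41)² × 1.02×10^5 = 7.21427×10^6 km³/s².
The Hohmann ellipse has a_t = (r₁ + r₂)/2 = 4.890×10^5 km.
Transfer time t = π√(a_t³/μ) = π√((4.890×10^5)³ / 7.21427×10^6) = 4.000×10^5 s.
Converting: 4.000×10^5 s ÷ 86400 s/day = 4.63 days.

t = 4.63 days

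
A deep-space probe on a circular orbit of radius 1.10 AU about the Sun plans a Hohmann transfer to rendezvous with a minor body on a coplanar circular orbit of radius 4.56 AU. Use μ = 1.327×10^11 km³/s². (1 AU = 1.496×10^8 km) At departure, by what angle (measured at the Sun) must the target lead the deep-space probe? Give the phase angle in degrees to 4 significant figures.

φ = 92.00°

In km: r₁ = 1.10 × 1.496×10^8 = 1.6456×10^8 km; r₂ = 4.56 × 1.496×10^8 = 6.82176×10^8 km.
Semi-major axis of the transfer orbit: a_t = (1.6456×10^8 + 6.82176×10^8)/2 = 4.23368×10^8 km.
Transfer time t = π√(a_t³/μ) = 7.51262×10^7 s.
Target angular speed ω₂ = √(μ/r₂³) = 2.04452×10^-8 rad/s.
Angle swept by the target during transfer: ω₂·t = 1.53597 rad = 88.00°.
Arrival is 180° from departure on the ellipse, so φ = 180° − 88.00° = 92.00°.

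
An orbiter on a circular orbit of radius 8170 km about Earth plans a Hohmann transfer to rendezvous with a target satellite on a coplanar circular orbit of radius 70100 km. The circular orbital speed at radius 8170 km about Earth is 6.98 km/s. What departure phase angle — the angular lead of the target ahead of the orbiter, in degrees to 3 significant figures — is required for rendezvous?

φ = 105°

From the circular-orbit relation v² = μ/r at r = 8170 km: μ = v²r = (6.98)² × 8170 = 3.98046×10^5 km³/s².
Semi-major axis of the transfer orbit: a_t = (8170 + 70100)/2 = 39135 km.
The half-period of the transfer ellipse is t = π√(a_t³/μ) = 38550.6 s.
The target's mean motion on its circular orbit is ω₂ = √(μ/r₂³) = 3.39930×10^-5 rad/s.
Angle swept by the target during transfer: ω₂·t = 1.31045 rad = 75.08°.
Arrival is 180° from departure on the ellipse, so φ = 180° − 75.08° = 105°.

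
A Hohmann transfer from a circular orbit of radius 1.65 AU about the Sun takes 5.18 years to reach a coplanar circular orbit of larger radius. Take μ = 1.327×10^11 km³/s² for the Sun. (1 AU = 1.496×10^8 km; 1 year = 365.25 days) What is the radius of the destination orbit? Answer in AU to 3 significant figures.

In km: r₁ = 1.65 × 1.496×10^8 = 2.4684×10^8 km.
Transfer time t = 5.18 years × 365.25 × 86400 s = 1.63468368×10^8 s, and t = π√(a_t³/μ).
So a_t = (μ t²/π²)^(1/3) = (1.327×10^11 × (1.63468368×10^8)² / π²)^(1/3) = 7.1091×10^8 km.
Since a_t = (r₁ + r₂)/2, r₂ = 2a_t − r₁ = 2×7.1091×10^8 − 2.4684×10^8 = 1.17498×10^9 km.
In AU: r₂ = 1.17498×10^9 / 1.496×10^8 = 7.85 AU.

r₂ = 7.85 AU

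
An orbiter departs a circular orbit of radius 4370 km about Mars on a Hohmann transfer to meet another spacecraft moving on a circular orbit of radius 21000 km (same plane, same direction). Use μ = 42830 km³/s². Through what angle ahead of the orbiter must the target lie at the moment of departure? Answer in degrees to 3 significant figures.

Semi-major axis of the transfer orbit: a_t = (4370 + 21000)/2 = 12685 km.
The half-period of the transfer ellipse is t = π√(a_t³/μ) = 21687.6 s.
The target's mean motion on its circular orbit is ω₂ = √(μ/r₂³) = 6.80057×10^-5 rad/s.
Angle swept by the target during transfer: ω₂·t = 1.47488 rad = 84.50°.
The orbiter traverses 180° on the transfer ellipse, so the target must lead by 180° − 84.50° = 95.5°.

φ = 95.5°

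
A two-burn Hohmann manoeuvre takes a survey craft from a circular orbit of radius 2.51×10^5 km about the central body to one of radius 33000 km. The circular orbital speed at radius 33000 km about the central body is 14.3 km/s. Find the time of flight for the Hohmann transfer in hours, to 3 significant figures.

From the circular-orbit relation v² = μ/r at r = 33000 km: μ = v²r = (14.3)² × 33000 = 6.74817×10^6 km³/s².
The Hohmann ellipse has a_t = (r₁ + r₂)/2 = 1.420×10^5 km.
Half the transfer-orbit period gives t = π√(a_t³/μ) = 64710 s.
Converting: 64710 s ÷ 3600 s/hour = 18.0 hours.

t = 18.0 hours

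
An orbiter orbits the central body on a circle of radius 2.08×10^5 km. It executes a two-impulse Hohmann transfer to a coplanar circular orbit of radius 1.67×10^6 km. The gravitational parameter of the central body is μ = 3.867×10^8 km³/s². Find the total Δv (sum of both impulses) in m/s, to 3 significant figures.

Semi-major axis of the transfer orbit: a_t = (2.080×10^5 + 1.670×10^6)/2 = 9.390×10^5 km.
Circular speed at r₁: v₁ = √(μ/r₁) = √(3.867×10^8/2.080×10^5) = 43.118 km/s.
Transfer-orbit speed at r₁ (vis-viva): v_p = √[μ(2/r₁ − 1/a_t)] = 57.502 km/s.
First burn Δv₁ = |v_p − v₁| = 14.384 km/s.
At r₂, v₂ = √(μ/r₂) = 15.217 km/s.
Transfer-orbit speed at r₂: v_a = √[μ(2/r₂ − 1/a_t)] = 7.1619 km/s.
Second burn Δv₂ = |v₂ − v_a| = 8.0551 km/s.
Δv = Δv₁ + Δv₂ = 14.384 + 8.0551 = 22.44 km/s.

Δv = 22400 m/s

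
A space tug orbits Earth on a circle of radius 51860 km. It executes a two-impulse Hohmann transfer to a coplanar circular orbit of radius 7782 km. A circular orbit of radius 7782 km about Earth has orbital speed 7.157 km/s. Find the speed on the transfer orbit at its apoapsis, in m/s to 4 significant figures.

From the circular-orbit relation v² = μ/r at r = 7782 km: μ = v²r = (7.157)² × 7782 = 3.98615×10^5 km³/s².
Semi-major axis of the transfer orbit: a_t = (51860 + 7782)/2 = 29821 km.
At apoapsis, r = 51860 km.
Applying v² = μ(2/r − 1/a_t): v = 1.416 km/s.

v = 1416 m/s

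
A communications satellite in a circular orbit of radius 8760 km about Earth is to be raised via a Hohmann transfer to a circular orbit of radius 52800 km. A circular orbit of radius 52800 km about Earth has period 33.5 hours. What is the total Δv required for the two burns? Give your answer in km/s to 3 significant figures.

From Kepler's third law T² = 4π²r³/μ at r = 52800 km, T = 33.5 hours = 33.5 × 3600 s = 1.206×10^5 s: μ = 4π²r³/T² = 3.99546×10^5 km³/s².
Semi-major axis of the transfer orbit: a_t = (8760 + 52800)/2 = 30780 km.
At r₁ the circular-orbit speed is v₁ = √(μ/r₁) = 6.7535 km/s.
On the transfer ellipse at r₁, vis-viva gives v_p = √[μ(2/r₁ − 1/a_t)] = 8.8453 km/s.
First burn Δv₁ = |v_p − v₁| = 2.092 km/s.
Circular speed at r₂: v₂ = √(μ/r₂) = 2.751 km/s.
Transfer-orbit speed at r₂: v_a = √[μ(2/r₂ − 1/a_t)] = 1.468 km/s.
Second burn Δv₂ = |v₂ − v_a| = 1.283 km/s.
Δv = Δv₁ + Δv₂ = 2.092 + 1.283 = 3.375 km/s.

Δv = 3.38 km/s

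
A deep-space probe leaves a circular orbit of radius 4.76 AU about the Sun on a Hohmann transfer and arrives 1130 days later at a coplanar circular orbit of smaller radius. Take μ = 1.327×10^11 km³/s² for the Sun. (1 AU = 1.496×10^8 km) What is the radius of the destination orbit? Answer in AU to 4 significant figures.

r₂ = 1.980 AU

In km: r₁ = 4.76 × 1.496×10^8 = 7.12096×10^8 km.
Transfer time t = 1130 days = 9.7632×10^7 s, and t = π√(a_t³/μ).
So a_t = (μ t²/π²)^(1/3) = (1.327×10^11 × (9.7632×10^7)² / π²)^(1/3) = 5.0418×10^8 km.
Since a_t = (r₁ + r₂)/2, r₂ = 2a_t − r₁ = 2×5.0418×10^8 − 7.12096×10^8 = 2.96264×10^8 km.
In AU: r₂ = 2.96264×10^8 / 1.496×10^8 = 1.980 AU.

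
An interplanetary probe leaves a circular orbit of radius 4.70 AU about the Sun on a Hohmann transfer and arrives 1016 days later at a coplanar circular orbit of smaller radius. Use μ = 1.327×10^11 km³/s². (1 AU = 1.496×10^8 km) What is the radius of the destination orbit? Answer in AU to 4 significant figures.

In km: r₁ = 4.70 × 1.496×10^8 = 7.0312×10^8 km.
Transfer time t = 1016 days = 8.77824×10^7 s, and t = π√(a_t³/μ).
So a_t = (μ t²/π²)^(1/3) = (1.327×10^11 × (8.77824×10^7)² / π²)^(1/3) = 4.6967×10^8 km.
Since a_t = (r₁ + r₂)/2, r₂ = 2a_t − r₁ = 2×4.6967×10^8 − 7.0312×10^8 = 2.3622×10^8 km.
In AU: r₂ = 2.3622×10^8 / 1.496×10^8 = 1.579 AU.

r₂ = 1.579 AU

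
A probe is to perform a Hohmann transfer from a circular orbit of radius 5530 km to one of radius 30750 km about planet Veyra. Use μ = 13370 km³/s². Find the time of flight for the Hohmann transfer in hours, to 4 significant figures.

The Hohmann ellipse has a_t = (r₁ + r₂)/2 = 18140 km.
Half the transfer-orbit period gives t = π√(a_t³/μ) = 66380 s.
Converting: 66380 s ÷ 3600 s/hour = 18.44 hours.

t = 18.44 hours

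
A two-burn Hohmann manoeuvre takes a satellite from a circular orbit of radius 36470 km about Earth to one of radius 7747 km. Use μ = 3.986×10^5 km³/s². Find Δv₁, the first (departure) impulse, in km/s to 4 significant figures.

The Hohmann ellipse has a_t = (r₁ + r₂)/2 = 22108.5 km.
Circular speed at r = 36470 km: v_c = √(μ/r) = 3.306 km/s.
Vis-viva on the transfer ellipse at r = 36470 km gives v_t = √[μ(2/r − 1/a_t)] = 1.957 km/s.
Δv₁ = |v_t − v_c| = |1.957 − 3.306| = 1.349 km/s.

Δv₁ = 1.349 km/s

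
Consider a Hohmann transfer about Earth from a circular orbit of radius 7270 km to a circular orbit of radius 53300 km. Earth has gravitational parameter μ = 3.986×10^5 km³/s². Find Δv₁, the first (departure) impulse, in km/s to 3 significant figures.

Δv₁ = 2.42 km/s

Semi-major axis of the transfer orbit: a_t = (7270 + 53300)/2 = 30285 km.
On the circular orbit at r = 7270 km, v_c = √(μ/r) = 7.4046 km/s.
Vis-viva on the transfer ellipse at r = 7270 km gives v_t = √[μ(2/r − 1/a_t)] = 9.8232 km/s.
Δv₁ = |v_t − v_c| = |9.8232 − 7.4046| = 2.419 km/s.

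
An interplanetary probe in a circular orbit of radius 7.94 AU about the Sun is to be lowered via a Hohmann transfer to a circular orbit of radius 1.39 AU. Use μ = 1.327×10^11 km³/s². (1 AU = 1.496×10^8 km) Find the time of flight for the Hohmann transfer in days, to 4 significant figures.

In km: r₁ = 7.94 × 1.496×10^8 = 1.187824×10^9 km; r₂ = 1.39 × 1.496×10^8 = 2.07944×10^8 km.
Transfer-ellipse semi-major axis a_t = (r₁ + r₂)/2 = (1.187824×10^9 + 2.07944×10^8)/2 = 6.97884×10^8 km.
Half the transfer-orbit period gives t = π√(a_t³/μ) = 1.590×10^8 s.
Converting: 1.590×10^8 s ÷ 86400 s/day = 1840 days.

t = 1840 days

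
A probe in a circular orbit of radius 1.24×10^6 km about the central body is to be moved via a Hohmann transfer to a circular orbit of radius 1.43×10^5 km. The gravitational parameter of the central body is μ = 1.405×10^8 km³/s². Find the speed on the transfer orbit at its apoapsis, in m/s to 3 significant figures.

v = 4840 m/s

Transfer-ellipse semi-major axis a_t = (r₁ + r₂)/2 = (1.240×10^6 + 1.430×10^5)/2 = 6.915×10^5 km.
The apoapsis of the transfer ellipse is at r = 1.240×10^6 km.
Applying v² = μ(2/r − 1/a_t): v = 4.841 km/s.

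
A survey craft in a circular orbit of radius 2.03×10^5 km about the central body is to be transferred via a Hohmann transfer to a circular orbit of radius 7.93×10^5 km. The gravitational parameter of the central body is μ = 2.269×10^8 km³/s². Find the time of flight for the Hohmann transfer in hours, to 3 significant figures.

Semi-major axis of the transfer orbit: a_t = (2.030×10^5 + 7.930×10^5)/2 = 4.980×10^5 km.
By Kepler's third law the transfer-orbit period is T = 2π√(a_t³/μ), so t = T/2 = 73300 s.
Converting: 73300 s ÷ 3600 s/hour = 20.4 hours.

t = 20.4 hours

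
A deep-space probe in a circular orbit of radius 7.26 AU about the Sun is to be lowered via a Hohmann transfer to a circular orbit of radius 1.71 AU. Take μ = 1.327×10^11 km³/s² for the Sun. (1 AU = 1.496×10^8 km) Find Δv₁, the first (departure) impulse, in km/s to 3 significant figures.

Δv₁ = 4.23 km/s

In km: r₁ = 7.26 × 1.496×10^8 = 1.086096×10^9 km; r₂ = 1.71 × 1.496×10^8 = 2.55816×10^8 km.
Transfer-ellipse semi-major axis a_t = (r₁ + r₂)/2 = (1.086096×10^9 + 2.55816×10^8)/2 = 6.70956×10^8 km.
Circular speed at r = 1.086096×10^9 km: v_c = √(μ/r) = 11.0535 km/s.
Transfer-orbit speed at the same r (vis-viva, a = a_t): v_t = √[μ(2/r − 1/a_t)] = 6.82524 km/s.
Δv₁ = |v_t − v_c| = |6.82524 − 11.0535| = 4.228 km/s.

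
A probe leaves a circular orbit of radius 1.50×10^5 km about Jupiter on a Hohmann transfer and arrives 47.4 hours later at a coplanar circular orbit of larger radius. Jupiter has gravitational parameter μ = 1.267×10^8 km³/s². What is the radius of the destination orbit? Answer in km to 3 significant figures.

r₂ = 1.29×10^6 km

Transfer time t = 47.4 hours = 1.7064×10^5 s, and t = π√(a_t³/μ).
So a_t = (μ t²/π²)^(1/3) = (1.267×10^8 × (1.7064×10^5)² / π²)^(1/3) = 7.2035×10^5 km.
Since a_t = (r₁ + r₂)/2, r₂ = 2a_t − r₁ = 2×7.2035×10^5 − 1.500×10^5 = 1.2907×10^6 km.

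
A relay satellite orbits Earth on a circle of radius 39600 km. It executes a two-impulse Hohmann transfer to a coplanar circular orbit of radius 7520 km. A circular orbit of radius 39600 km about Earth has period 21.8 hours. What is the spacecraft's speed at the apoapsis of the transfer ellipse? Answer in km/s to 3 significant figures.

v = 1.79 km/s

From Kepler's third law T² = 4π²r³/μ at r = 39600 km, T = 21.8 hours = 21.8 × 3600 s = 78480 s: μ = 4π²r³/T² = 3.98041×10^5 km³/s².
Semi-major axis of the transfer orbit: a_t = (39600 + 7520)/2 = 23560 km.
At apoapsis, r = 39600 km.
From the vis-viva equation, v = √[μ(2/r − 1/a_t)] = 1.791 km/s.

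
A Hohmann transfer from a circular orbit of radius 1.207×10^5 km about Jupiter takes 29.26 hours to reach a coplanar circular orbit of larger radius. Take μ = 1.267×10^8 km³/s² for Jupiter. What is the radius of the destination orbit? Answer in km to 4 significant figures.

Transfer time t = 29.26 hours = 1.05336×10^5 s, and t = π√(a_t³/μ).
So a_t = (μ t²/π²)^(1/3) = (1.267×10^8 × (1.05336×10^5)² / π²)^(1/3) = 5.2225×10^5 km.
Since a_t = (r₁ + r₂)/2, r₂ = 2a_t − r₁ = 2×5.2225×10^5 − 1.207×10^5 = 9.238×10^5 km.

r₂ = 9.238×10^5 km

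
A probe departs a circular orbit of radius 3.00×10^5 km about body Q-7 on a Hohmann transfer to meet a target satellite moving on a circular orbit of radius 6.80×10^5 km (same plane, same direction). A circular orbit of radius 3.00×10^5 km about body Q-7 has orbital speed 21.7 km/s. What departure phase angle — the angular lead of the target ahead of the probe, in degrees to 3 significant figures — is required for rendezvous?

From the circular-orbit relation v² = μ/r at r = 3.00×10^5 km: μ = v²r = (21.7)² × 3.00×10^5 = 1.41267×10^8 km³/s².
The Hohmann ellipse has a_t = (r₁ + r₂)/2 = 4.900×10^5 km.
Transfer time t = π√(a_t³/μ) = 90660 s.
The target's mean motion on its circular orbit is ω₂ = √(μ/r₂³) = 2.120×10^-5 rad/s.
Angle swept by the target during transfer: ω₂·t = 1.922 rad = 110.1°.
Arrival is 180° from departure on the ellipse, so φ = 180° − 110.1° = 69.9°.

φ = 69.9°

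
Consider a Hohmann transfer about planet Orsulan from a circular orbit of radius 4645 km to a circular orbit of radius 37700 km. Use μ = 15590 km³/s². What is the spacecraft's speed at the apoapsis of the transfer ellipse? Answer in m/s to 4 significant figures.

v = 301.2 m/s

Semi-major axis of the transfer orbit: a_t = (4645 + 37700)/2 = 21172.5 km.
The apoapsis of the transfer ellipse is at r = 37700 km.
Applying v² = μ(2/r − 1/a_t): v = 0.3012 km/s.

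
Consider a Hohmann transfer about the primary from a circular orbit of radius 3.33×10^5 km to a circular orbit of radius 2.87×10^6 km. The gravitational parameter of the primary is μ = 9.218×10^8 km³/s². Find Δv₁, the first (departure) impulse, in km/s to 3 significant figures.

Semi-major axis of the transfer orbit: a_t = (3.330×10^5 + 2.870×10^6)/2 = 1.6015×10^6 km.
On the circular orbit at r = 3.330×10^5 km, v_c = √(μ/r) = 52.61 km/s.
Transfer-orbit speed at the same r (vis-viva, a = a_t): v_t = √[μ(2/r − 1/a_t)] = 70.43 km/s.
Δv₁ = |v_t − v_c| = |70.43 − 52.61| = 17.82 km/s.

Δv₁ = 17.8 km/s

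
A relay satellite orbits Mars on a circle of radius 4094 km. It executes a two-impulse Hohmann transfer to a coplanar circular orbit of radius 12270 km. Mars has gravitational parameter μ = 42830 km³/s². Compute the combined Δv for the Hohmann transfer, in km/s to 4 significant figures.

The Hohmann ellipse has a_t = (r₁ + r₂)/2 = 8182 km.
At r₁ the circular-orbit speed is v₁ = √(μ/r₁) = 3.23445 km/s.
On the transfer ellipse at r₁, v² = μ(2/r − 1/a) gives v_p = √[μ(2/r₁ − 1/a_t)] = 3.96089 km/s.
First burn Δv₁ = |v_p − v₁| = 0.7264 km/s.
At r₂, v₂ = √(μ/r₂) = 1.8683 km/s.
Transfer-orbit speed at r₂: v_a = √[μ(2/r₂ − 1/a_t)] = 1.3216 km/s.
Second burn Δv₂ = |v₂ − v_a| = 0.5467 km/s.
Total Δv = Δv₁ + Δv₂ = 1.273 km/s.

Δv = 1.273 km/s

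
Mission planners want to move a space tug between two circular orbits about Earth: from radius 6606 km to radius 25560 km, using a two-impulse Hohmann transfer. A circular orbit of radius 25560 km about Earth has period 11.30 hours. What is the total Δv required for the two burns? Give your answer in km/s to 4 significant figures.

Δv = 3.442 km/s

From Kepler's third law T² = 4π²r³/μ at r = 25560 km, T = 11.30 hours = 11.30 × 3600 s = 40680 s: μ = 4π²r³/T² = 3.98364×10^5 km³/s².
The Hohmann ellipse has a_t = (r₁ + r₂)/2 = 16083 km.
Circular speed at r₁: v₁ = √(μ/r₁) = √(3.98364×10^5/6606) = 7.766 km/s.
Transfer-orbit speed at r₁ (v² = μ(2/r − 1/a)): v_p = √[μ(2/r₁ − 1/a_t)] = 9.790 km/s.
First burn Δv₁ = |v_p − v₁| = 2.024 km/s.
At r₂, v₂ = √(μ/r₂) = 3.948 km/s.
Transfer-orbit speed at r₂: v_a = √[μ(2/r₂ − 1/a_t)] = 2.530 km/s.
Second burn Δv₂ = |v₂ − v_a| = 1.418 km/s.
Δv = Δv₁ + Δv₂ = 2.024 + 1.418 = 3.442 km/s.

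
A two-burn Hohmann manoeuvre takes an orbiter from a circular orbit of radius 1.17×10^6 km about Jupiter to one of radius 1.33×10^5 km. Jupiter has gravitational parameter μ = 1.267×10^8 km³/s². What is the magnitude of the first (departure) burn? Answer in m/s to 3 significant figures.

Δv₁ = 5700 m/s

Semi-major axis of the transfer orbit: a_t = (1.170×10^6 + 1.330×10^5)/2 = 6.515×10^5 km.
On the circular orbit at r = 1.170×10^6 km, v_c = √(μ/r) = 10.406 km/s.
Vis-viva on the transfer ellipse at r = 1.170×10^6 km gives v_t = √[μ(2/r − 1/a_t)] = 4.7018 km/s.
Δv₁ = |v_t − v_c| = |4.7018 − 10.406| = 5.704 km/s.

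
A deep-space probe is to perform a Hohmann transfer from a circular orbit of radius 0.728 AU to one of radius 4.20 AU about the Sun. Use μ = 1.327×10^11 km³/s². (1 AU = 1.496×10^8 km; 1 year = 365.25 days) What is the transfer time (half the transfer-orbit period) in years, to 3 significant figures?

In km: r₁ = 0.728 × 1.496×10^8 = 1.089088×10^8 km; r₂ = 4.20 × 1.496×10^8 = 6.2832×10^8 km.
Transfer-ellipse semi-major axis a_t = (r₁ + r₂)/2 = (1.089088×10^8 + 6.2832×10^8)/2 = 3.686144×10^8 km.
Transfer time t = π√(a_t³/μ) = π√((3.686144×10^8)³ / 1.327×10^11) = 6.103×10^7 s.
Converting: 6.103×10^7 s ÷ 3.15576×10^7 s/year (365.25 × 86400) = 1.93 years.

t = 1.93 years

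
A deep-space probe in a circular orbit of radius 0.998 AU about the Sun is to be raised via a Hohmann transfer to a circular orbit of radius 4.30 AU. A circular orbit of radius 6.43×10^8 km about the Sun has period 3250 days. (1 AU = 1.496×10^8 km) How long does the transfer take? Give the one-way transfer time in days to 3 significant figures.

t = 786 days

From Kepler's third law T² = 4π²r³/μ at r = 6.43×10^8 km, T = 3250 days = 3250 × 86400 s = 2.808×10^8 s: μ = 4π²r³/T² = 1.33106×10^11 km³/s².
In km: r₁ = 0.998 × 1.496×10^8 = 1.493008×10^8 km; r₂ = 4.30 × 1.496×10^8 = 6.4328×10^8 km.
Transfer-ellipse semi-major axis a_t = (r₁ + r₂)/2 = (1.493008×10^8 + 6.4328×10^8)/2 = 3.962904×10^8 km.
Transfer time t = π√(a_t³/μ) = π√((3.962904×10^8)³ / 1.33106×10^11) = 6.793×10^7 s.
Converting: 6.793×10^7 s ÷ 86400 s/day = 786 days.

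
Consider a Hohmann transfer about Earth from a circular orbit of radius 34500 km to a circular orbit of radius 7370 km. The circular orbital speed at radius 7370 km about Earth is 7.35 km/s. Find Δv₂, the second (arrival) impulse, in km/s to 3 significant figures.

Δv₂ = 2.09 km/s

From the circular-orbit relation v² = μ/r at r = 7370 km: μ = v²r = (7.35)² × 7370 = 3.98146×10^5 km³/s².
The Hohmann ellipse has a_t = (r₁ + r₂)/2 = 20935 km.
Circular speed at r = 7370 km: v_c = √(μ/r) = 7.350 km/s.
Transfer-orbit speed at the same r (vis-viva, a = a_t): v_t = √[μ(2/r − 1/a_t)] = 9.435 km/s.
Δv₂ = |v_t − v_c| = |9.435 − 7.350| = 2.085 km/s.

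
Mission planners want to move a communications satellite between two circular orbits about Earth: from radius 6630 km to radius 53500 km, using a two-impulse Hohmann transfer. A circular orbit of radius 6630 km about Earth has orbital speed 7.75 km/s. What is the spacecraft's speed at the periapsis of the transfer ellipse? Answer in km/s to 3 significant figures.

From the circular-orbit relation v² = μ/r at r = 6630 km: μ = v²r = (7.75)² × 6630 = 3.98214×10^5 km³/s².
The Hohmann ellipse has a_t = (r₁ + r₂)/2 = 30065 km.
At periapsis, r = 6630 km.
From the vis-viva equation, v = √[μ(2/r − 1/a_t)] = 10.34 km/s.

v = 10.3 km/s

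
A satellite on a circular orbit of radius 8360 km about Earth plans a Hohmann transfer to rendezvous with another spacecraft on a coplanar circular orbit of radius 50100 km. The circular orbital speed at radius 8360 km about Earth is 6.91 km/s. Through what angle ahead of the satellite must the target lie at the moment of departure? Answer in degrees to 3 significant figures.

From the circular-orbit relation v² = μ/r at r = 8360 km: μ = v²r = (6.91)² × 8360 = 3.99174×10^5 km³/s².
Semi-major axis of the transfer orbit: a_t = (8360 + 50100)/2 = 29230 km.
The half-period of the transfer ellipse is t = π√(a_t³/μ) = 24849.2 s.
The target's mean motion on its circular orbit is ω₂ = √(μ/r₂³) = 5.63410×10^-5 rad/s.
Angle swept by the target during transfer: ω₂·t = 1.40003 rad = 80.22°.
Arrival is 180° from departure on the ellipse, so φ = 180° − 80.22° = 99.8°.

φ = 99.8°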